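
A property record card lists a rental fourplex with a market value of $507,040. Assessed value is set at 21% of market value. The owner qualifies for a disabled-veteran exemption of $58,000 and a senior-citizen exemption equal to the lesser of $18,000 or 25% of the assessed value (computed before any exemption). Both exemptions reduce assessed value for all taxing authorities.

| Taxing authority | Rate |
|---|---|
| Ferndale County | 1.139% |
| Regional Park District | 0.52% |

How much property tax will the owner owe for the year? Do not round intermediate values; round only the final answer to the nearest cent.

$505.64

Assessed value = $507,040 × 0.21 = $106,478.4
Senior-citizen exemption = min($18,000, 25% × $106,478.4) = min($18,000, $26,619.6) = $18,000 (dollar cap binds)
Taxable value = $106,478.4 − $58,000 − $18,000 = $30,478.4
Ferndale County: $30,478.4 × 0.01139 = $347.148976
Regional Park District: $30,478.4 × 0.0052 = $158.48768
Total = $505.636656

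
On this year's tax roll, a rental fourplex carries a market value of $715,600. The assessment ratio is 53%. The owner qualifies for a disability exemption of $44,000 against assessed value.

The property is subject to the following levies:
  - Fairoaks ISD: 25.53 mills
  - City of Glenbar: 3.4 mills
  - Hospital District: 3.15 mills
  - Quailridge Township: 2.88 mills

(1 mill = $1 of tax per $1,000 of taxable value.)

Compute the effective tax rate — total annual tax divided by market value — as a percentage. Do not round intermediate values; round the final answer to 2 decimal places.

1.64%

Assessed value = $715,600 × 0.53 = $379,268
Taxable value = $379,268 − $44,000 = $335,268
Fairoaks ISD: $335,268 × 0.02553 = $8,559.39204
City of Glenbar: $335,268 × 0.0034 = $1,139.9112
Hospital District: $335,268 × 0.00315 = $1,056.0942
Quailridge Township: $335,268 × 0.00288 = $965.57184
Total tax = $11,720.96928
Effective rate = $11,720.96928 ÷ $715,600 = 1.64% of market value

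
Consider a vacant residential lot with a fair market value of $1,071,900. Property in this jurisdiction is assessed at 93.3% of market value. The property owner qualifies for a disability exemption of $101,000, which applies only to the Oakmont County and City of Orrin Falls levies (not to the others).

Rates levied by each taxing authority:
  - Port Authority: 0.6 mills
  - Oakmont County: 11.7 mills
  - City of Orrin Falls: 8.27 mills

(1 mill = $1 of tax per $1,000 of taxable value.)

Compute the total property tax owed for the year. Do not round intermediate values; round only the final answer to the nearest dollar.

$18,555

Assessed value = $1,071,900 × 0.933 = $1,000,082.7
Port Authority: $1,000,082.7 × 0.0006 = $600.04962
Oakmont County: ($1,000,082.7 − $101,000) × 0.0117 = $899,082.7 × 0.0117 = $10,519.26759
City of Orrin Falls: ($1,000,082.7 − $101,000) × 0.00827 = $899,082.7 × 0.00827 = $7,435.413929
Total = $18,554.731139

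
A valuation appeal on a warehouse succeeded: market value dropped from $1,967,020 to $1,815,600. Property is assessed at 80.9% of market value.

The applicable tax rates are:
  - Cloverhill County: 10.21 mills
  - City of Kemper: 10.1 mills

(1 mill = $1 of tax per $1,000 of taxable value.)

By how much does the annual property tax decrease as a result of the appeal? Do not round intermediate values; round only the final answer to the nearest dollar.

Old assessed value = $1,967,020 × 0.809 = $1,591,319.18
New assessed value = $1,815,600 × 0.809 = $1,468,820.4
Combined rate = 0.01021 + 0.0101 = 0.02031
Old tax = $1,591,319.18 × 0.02031 = $32,319.6925458
New tax = $1,468,820.4 × 0.02031 = $29,831.742324
Reduction = $32,319.6925458 − $29,831.742324 = $2,487.9502218

$2,488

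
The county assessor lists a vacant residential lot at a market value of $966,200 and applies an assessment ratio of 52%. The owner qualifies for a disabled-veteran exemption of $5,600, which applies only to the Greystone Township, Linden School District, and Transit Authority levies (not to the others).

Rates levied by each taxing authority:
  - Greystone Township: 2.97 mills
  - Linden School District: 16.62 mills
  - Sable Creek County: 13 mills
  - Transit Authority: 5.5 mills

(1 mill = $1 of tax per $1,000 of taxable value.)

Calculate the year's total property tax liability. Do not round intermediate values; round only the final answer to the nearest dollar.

Assessed value = $966,200 × 0.52 = $502,424
Greystone Township: ($502,424 − $5,600) × 0.00297 = $496,824 × 0.00297 = $1,475.56728
Linden School District: ($502,424 − $5,600) × 0.01662 = $496,824 × 0.01662 = $8,257.21488
Sable Creek County: $502,424 × 0.013 = $6,531.512
Transit Authority: ($502,424 − $5,600) × 0.0055 = $496,824 × 0.0055 = $2,732.532
Total = $18,996.82616

$18,997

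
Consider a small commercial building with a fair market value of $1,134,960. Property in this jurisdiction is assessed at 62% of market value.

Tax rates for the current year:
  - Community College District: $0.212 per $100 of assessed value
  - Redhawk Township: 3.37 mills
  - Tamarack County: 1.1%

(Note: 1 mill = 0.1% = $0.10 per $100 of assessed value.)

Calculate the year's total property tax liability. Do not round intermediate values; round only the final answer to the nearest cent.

$11,603.60

Assessed value = $1,134,960 × 0.62 = $703,675.2
Community College District: $703,675.2 × 0.00212 = $1,491.791424
Redhawk Township: $703,675.2 × 0.00337 = $2,371.385424
Tamarack County: $703,675.2 × 0.011 = $7,740.4272
Total = $11,603.604048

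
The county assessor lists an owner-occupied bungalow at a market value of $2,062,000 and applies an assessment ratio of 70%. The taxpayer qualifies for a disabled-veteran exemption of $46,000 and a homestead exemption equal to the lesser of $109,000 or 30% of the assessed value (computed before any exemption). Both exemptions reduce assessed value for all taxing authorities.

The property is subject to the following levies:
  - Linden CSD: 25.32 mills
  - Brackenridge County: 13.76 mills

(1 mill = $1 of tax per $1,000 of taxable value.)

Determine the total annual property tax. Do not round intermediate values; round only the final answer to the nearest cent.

$50,350.67

Assessed value = $2,062,000 × 0.7 = $1,443,400
Homestead exemption = min($109,000, 30% × $1,443,400) = min($109,000, $433,020) = $109,000 (dollar cap binds)
Taxable value = $1,443,400 − $46,000 − $109,000 = $1,288,400
Linden CSD: $1,288,400 × 0.02532 = $32,622.288
Brackenridge County: $1,288,400 × 0.01376 = $17,728.384
Total = $50,350.672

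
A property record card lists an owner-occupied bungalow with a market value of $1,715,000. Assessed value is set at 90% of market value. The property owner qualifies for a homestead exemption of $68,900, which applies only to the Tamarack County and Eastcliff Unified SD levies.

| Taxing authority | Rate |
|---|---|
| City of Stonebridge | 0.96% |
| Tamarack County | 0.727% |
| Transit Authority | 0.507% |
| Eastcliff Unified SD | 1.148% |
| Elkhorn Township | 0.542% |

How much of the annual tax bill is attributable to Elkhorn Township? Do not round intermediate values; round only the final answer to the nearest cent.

$8,365.77

Assessed value = $1,715,000 × 0.9 = $1,543,500
Elkhorn Township taxable value = $1,543,500 (exemption does not apply)
Elkhorn Township levy = $1,543,500 × 0.00542 = $8,365.77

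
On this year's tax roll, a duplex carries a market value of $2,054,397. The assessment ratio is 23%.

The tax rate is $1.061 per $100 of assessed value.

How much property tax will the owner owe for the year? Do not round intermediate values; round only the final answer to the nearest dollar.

Assessed value = $2,054,397 × 0.23 = $472,511.31
Tax = $472,511.31 × 0.01061 = $5,013.3449991

$5,013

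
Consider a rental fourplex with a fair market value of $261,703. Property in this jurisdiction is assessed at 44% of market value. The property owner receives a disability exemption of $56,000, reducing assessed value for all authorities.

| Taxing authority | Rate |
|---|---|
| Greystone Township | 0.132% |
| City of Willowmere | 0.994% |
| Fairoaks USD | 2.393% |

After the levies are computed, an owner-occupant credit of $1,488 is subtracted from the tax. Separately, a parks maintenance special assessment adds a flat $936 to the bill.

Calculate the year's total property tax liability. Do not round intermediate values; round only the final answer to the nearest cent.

Assessed value = $261,703 × 0.44 = $115,149.32
Taxable value = $115,149.32 − $56,000 = $59,149.32
Greystone Township: $59,149.32 × 0.00132 = $78.0771024
City of Willowmere: $59,149.32 × 0.00994 = $587.9442408
Fairoaks USD: $59,149.32 × 0.02393 = $1,415.4432276
Levies subtotal = $2,081.4645708
After credit = $2,081.4645708 − $1,488 = $593.4645708
Total = $593.4645708 + $936 = $1,529.4645708

$1,529.46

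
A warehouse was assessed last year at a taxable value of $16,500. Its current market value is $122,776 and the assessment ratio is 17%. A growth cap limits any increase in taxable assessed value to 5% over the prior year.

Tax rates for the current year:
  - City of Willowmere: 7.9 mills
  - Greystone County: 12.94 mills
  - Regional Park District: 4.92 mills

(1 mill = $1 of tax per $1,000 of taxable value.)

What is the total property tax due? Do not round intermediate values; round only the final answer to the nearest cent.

Uncapped assessed value = $122,776 × 0.17 = $20,871.92
Cap limit = $16,500 × 1.05 = $17,325
Taxable assessed value = min($20,871.92, $17,325) = $17,325 (cap binds)
City of Willowmere: $17,325 × 0.0079 = $136.8675
Greystone County: $17,325 × 0.01294 = $224.1855
Regional Park District: $17,325 × 0.00492 = $85.239
Total = $446.292

$446.29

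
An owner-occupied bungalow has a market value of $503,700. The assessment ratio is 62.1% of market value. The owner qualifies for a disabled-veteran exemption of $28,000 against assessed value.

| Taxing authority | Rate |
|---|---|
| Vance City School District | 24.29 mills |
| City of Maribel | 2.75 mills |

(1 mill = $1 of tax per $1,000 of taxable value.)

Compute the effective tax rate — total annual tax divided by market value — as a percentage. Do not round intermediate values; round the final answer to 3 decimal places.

Assessed value = $503,700 × 0.621 = $312,797.7
Taxable value = $312,797.7 − $28,000 = $284,797.7
Vance City School District: $284,797.7 × 0.02429 = $6,917.736133
City of Maribel: $284,797.7 × 0.00275 = $783.193675
Total tax = $7,700.929808
Effective rate = $7,700.929808 ÷ $503,700 = 1.529% of market value

1.529%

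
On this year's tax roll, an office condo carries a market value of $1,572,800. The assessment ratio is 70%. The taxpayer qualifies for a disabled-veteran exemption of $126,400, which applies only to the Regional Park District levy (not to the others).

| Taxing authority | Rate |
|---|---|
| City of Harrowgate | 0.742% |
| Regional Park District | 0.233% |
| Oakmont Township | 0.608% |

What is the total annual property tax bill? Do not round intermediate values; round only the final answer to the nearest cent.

$17,133.68

Assessed value = $1,572,800 × 0.7 = $1,100,960
City of Harrowgate: $1,100,960 × 0.00742 = $8,169.1232
Regional Park District: ($1,100,960 − $126,400) × 0.00233 = $974,560 × 0.00233 = $2,270.7248
Oakmont Township: $1,100,960 × 0.00608 = $6,693.8368
Total = $17,133.6848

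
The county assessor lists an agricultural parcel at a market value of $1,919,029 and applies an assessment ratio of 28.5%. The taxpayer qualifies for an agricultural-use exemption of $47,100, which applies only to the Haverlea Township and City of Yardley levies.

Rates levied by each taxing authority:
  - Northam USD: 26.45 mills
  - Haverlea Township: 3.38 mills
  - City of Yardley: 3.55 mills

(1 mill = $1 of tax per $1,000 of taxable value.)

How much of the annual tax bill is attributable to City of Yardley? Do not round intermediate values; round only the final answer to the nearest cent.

Assessed value = $1,919,029 × 0.285 = $546,923.265
City of Yardley taxable value = $546,923.265 − $47,100 = $499,823.265
City of Yardley levy = $499,823.265 × 0.00355 = $1,774.37259075

$1,774.37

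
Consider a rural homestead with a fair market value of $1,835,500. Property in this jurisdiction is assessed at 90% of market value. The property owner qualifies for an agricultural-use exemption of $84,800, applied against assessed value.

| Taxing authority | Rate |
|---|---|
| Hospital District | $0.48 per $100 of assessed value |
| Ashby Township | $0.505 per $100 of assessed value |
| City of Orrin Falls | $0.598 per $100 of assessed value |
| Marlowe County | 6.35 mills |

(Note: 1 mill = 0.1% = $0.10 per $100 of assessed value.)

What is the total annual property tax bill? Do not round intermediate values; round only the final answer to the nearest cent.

Assessed value = $1,835,500 × 0.9 = $1,651,950
Taxable value = $1,651,950 − $84,800 = $1,567,150
Hospital District: $1,567,150 × 0.0048 = $7,522.32
Ashby Township: $1,567,150 × 0.00505 = $7,914.1075
City of Orrin Falls: $1,567,150 × 0.00598 = $9,371.557
Marlowe County: $1,567,150 × 0.00635 = $9,951.4025
Total = $34,759.387

$34,759.39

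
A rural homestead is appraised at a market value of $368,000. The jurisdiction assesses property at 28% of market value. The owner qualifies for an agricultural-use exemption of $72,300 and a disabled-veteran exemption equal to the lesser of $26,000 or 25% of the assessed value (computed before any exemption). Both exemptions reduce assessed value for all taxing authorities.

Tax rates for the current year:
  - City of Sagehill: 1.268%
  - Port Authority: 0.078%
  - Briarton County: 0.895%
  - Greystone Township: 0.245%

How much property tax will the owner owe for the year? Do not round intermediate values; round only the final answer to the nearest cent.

$123.80

Assessed value = $368,000 × 0.28 = $103,040
Disabled-veteran exemption = min($26,000, 25% × $103,040) = min($26,000, $25,760) = $25,760 (percentage binds)
Taxable value = $103,040 − $72,300 − $25,760 = $4,980
City of Sagehill: $4,980 × 0.01268 = $63.1464
Port Authority: $4,980 × 0.00078 = $3.8844
Briarton County: $4,980 × 0.00895 = $44.571
Greystone Township: $4,980 × 0.00245 = $12.201
Total = $123.8028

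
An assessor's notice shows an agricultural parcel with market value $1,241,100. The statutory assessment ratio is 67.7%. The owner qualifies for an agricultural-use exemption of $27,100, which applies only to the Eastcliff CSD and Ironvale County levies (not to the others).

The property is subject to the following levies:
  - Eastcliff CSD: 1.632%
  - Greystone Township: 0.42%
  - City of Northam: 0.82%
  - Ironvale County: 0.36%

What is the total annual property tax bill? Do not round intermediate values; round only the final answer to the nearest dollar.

$26,616

Assessed value = $1,241,100 × 0.677 = $840,224.7
Eastcliff CSD: ($840,224.7 − $27,100) × 0.01632 = $813,124.7 × 0.01632 = $13,270.195104
Greystone Township: $840,224.7 × 0.0042 = $3,528.94374
City of Northam: $840,224.7 × 0.0082 = $6,889.84254
Ironvale County: ($840,224.7 − $27,100) × 0.0036 = $813,124.7 × 0.0036 = $2,927.24892
Total = $26,616.230304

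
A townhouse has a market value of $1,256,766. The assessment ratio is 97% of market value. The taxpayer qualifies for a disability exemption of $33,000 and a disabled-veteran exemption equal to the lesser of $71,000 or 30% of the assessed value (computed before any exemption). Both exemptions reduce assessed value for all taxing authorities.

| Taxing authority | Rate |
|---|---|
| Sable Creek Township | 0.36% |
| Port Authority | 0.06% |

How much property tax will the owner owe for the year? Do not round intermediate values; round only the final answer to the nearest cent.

Assessed value = $1,256,766 × 0.97 = $1,219,063.02
Disabled-veteran exemption = min($71,000, 30% × $1,219,063.02) = min($71,000, $365,718.906) = $71,000 (dollar cap binds)
Taxable value = $1,219,063.02 − $33,000 − $71,000 = $1,115,063.02
Sable Creek Township: $1,115,063.02 × 0.0036 = $4,014.226872
Port Authority: $1,115,063.02 × 0.0006 = $669.037812
Total = $4,683.264684

$4,683.26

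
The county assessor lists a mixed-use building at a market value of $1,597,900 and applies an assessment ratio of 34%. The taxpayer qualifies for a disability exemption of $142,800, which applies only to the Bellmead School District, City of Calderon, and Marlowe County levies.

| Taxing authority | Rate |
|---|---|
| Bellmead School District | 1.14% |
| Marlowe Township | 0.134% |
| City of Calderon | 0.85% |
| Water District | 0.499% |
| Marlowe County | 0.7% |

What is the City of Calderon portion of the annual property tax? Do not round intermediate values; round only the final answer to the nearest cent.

$3,404.13

Assessed value = $1,597,900 × 0.34 = $543,286
City of Calderon taxable value = $543,286 − $142,800 = $400,486
City of Calderon levy = $400,486 × 0.0085 = $3,404.131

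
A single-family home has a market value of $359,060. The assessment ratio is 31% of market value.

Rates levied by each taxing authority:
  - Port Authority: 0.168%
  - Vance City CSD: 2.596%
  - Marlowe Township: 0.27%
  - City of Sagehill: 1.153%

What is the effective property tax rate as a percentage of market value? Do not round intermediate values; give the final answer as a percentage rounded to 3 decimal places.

Assessed value = $359,060 × 0.31 = $111,308.6
Port Authority: $111,308.6 × 0.00168 = $186.998448
Vance City CSD: $111,308.6 × 0.02596 = $2,889.571256
Marlowe Township: $111,308.6 × 0.0027 = $300.53322
City of Sagehill: $111,308.6 × 0.01153 = $1,283.388158
Total tax = $4,660.491082
Effective rate = $4,660.491082 ÷ $359,060 = 1.298% of market value

1.298%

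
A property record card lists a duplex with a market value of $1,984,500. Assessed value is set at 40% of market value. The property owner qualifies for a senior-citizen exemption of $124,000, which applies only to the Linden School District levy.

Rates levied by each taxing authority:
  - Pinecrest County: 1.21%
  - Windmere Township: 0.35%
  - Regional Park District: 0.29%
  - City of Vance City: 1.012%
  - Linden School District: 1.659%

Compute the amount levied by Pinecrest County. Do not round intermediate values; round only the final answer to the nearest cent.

$9,604.98

Assessed value = $1,984,500 × 0.4 = $793,800
Pinecrest County taxable value = $793,800 (exemption does not apply)
Pinecrest County levy = $793,800 × 0.0121 = $9,604.98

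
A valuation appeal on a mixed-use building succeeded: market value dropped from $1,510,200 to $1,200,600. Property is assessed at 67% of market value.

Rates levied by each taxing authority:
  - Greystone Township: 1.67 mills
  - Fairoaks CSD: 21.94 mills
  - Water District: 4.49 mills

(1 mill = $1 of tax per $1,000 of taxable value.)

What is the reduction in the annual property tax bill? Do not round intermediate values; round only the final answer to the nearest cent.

Old assessed value = $1,510,200 × 0.67 = $1,011,834
New assessed value = $1,200,600 × 0.67 = $804,402
Combined rate = 0.00167 + 0.02194 + 0.00449 = 0.0281
Old tax = $1,011,834 × 0.0281 = $28,432.5354
New tax = $804,402 × 0.0281 = $22,603.6962
Reduction = $28,432.5354 − $22,603.6962 = $5,828.8392

$5,828.84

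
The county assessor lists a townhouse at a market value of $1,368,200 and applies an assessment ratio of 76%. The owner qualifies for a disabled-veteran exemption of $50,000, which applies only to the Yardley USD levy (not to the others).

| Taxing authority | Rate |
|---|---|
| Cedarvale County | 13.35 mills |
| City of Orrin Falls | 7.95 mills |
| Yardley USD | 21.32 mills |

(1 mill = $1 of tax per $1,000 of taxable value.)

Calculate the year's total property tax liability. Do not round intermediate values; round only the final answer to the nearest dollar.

$43,252

Assessed value = $1,368,200 × 0.76 = $1,039,832
Cedarvale County: $1,039,832 × 0.01335 = $13,881.7572
City of Orrin Falls: $1,039,832 × 0.00795 = $8,266.6644
Yardley USD: ($1,039,832 − $50,000) × 0.02132 = $989,832 × 0.02132 = $21,103.21824
Total = $43,251.63984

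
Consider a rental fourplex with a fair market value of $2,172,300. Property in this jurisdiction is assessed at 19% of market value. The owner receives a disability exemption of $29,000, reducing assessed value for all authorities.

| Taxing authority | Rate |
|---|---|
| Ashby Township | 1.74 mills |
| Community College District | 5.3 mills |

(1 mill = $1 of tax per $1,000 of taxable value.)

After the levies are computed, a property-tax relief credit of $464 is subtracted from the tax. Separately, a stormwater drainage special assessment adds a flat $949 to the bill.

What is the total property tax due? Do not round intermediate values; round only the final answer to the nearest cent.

Assessed value = $2,172,300 × 0.19 = $412,737
Taxable value = $412,737 − $29,000 = $383,737
Ashby Township: $383,737 × 0.00174 = $667.70238
Community College District: $383,737 × 0.0053 = $2,033.8061
Levies subtotal = $2,701.50848
After credit = $2,701.50848 − $464 = $2,237.50848
Total = $2,237.50848 + $949 = $3,186.50848

$3,186.51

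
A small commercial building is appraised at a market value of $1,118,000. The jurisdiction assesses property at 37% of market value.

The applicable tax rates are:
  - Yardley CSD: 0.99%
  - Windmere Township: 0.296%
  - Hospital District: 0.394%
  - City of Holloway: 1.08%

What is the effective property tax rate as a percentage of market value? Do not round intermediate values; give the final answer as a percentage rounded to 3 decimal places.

1.021%

Assessed value = $1,118,000 × 0.37 = $413,660
Yardley CSD: $413,660 × 0.0099 = $4,095.234
Windmere Township: $413,660 × 0.00296 = $1,224.4336
Hospital District: $413,660 × 0.00394 = $1,629.8204
City of Holloway: $413,660 × 0.0108 = $4,467.528
Total tax = $11,417.016
Effective rate = $11,417.016 ÷ $1,118,000 = 1.021% of market value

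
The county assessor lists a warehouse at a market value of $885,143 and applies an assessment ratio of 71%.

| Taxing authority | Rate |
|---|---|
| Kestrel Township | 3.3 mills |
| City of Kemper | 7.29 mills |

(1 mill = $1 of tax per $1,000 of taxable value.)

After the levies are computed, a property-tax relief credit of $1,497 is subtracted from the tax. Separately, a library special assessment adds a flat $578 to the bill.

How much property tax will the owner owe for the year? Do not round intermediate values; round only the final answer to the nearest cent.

Assessed value = $885,143 × 0.71 = $628,451.53
Kestrel Township: $628,451.53 × 0.0033 = $2,073.890049
City of Kemper: $628,451.53 × 0.00729 = $4,581.4116537
Levies subtotal = $6,655.3017027
After credit = $6,655.3017027 − $1,497 = $5,158.3017027
Total = $5,158.3017027 + $578 = $5,736.3017027

$5,736.30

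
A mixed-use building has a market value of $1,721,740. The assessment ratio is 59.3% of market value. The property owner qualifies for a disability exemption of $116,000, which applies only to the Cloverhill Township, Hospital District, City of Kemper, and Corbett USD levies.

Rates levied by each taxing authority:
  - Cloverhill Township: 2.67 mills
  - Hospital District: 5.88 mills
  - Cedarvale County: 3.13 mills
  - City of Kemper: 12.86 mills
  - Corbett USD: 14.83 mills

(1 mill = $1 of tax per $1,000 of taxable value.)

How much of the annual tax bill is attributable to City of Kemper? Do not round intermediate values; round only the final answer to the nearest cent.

Assessed value = $1,721,740 × 0.593 = $1,020,991.82
City of Kemper taxable value = $1,020,991.82 − $116,000 = $904,991.82
City of Kemper levy = $904,991.82 × 0.01286 = $11,638.1948052

$11,638.19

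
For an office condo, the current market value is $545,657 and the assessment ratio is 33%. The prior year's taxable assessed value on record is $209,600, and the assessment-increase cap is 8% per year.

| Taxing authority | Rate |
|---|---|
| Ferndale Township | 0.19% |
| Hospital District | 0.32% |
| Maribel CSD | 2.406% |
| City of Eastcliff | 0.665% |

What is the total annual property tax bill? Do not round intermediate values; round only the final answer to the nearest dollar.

$6,448

Uncapped assessed value = $545,657 × 0.33 = $180,066.81
Cap limit = $209,600 × 1.08 = $226,368
Taxable assessed value = min($180,066.81, $226,368) = $180,066.81 (cap does not bind)
Ferndale Township: $180,066.81 × 0.0019 = $342.126939
Hospital District: $180,066.81 × 0.0032 = $576.213792
Maribel CSD: $180,066.81 × 0.02406 = $4,332.4074486
City of Eastcliff: $180,066.81 × 0.00665 = $1,197.4442865
Total = $6,448.1924661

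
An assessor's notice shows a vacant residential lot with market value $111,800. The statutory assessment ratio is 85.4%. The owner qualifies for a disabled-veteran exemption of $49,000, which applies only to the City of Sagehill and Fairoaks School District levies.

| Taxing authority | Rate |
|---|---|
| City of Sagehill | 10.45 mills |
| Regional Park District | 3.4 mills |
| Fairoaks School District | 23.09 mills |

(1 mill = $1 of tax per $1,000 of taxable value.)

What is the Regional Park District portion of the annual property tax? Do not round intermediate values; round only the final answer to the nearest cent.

$324.62

Assessed value = $111,800 × 0.854 = $95,477.2
Regional Park District taxable value = $95,477.2 (exemption does not apply)
Regional Park District levy = $95,477.2 × 0.0034 = $324.62248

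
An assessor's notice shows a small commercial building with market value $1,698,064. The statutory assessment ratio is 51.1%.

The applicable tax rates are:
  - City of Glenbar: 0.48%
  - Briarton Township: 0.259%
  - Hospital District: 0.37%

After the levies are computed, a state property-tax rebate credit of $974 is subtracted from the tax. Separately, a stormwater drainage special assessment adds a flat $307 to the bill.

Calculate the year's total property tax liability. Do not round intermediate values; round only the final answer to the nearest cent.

$8,955.91

Assessed value = $1,698,064 × 0.511 = $867,710.704
City of Glenbar: $867,710.704 × 0.0048 = $4,165.0113792
Briarton Township: $867,710.704 × 0.00259 = $2,247.37072336
Hospital District: $867,710.704 × 0.0037 = $3,210.5296048
Levies subtotal = $9,622.91170736
After credit = $9,622.91170736 − $974 = $8,648.91170736
Total = $8,648.91170736 + $307 = $8,955.91170736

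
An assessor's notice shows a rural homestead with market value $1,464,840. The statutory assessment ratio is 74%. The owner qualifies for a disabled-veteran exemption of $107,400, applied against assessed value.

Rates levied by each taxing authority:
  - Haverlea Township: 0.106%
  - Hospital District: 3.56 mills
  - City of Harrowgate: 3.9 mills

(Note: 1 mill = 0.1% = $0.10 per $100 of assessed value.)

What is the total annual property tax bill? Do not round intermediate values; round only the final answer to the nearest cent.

Assessed value = $1,464,840 × 0.74 = $1,083,981.6
Taxable value = $1,083,981.6 − $107,400 = $976,581.6
Haverlea Township: $976,581.6 × 0.00106 = $1,035.176496
Hospital District: $976,581.6 × 0.00356 = $3,476.630496
City of Harrowgate: $976,581.6 × 0.0039 = $3,808.66824
Total = $8,320.475232

$8,320.48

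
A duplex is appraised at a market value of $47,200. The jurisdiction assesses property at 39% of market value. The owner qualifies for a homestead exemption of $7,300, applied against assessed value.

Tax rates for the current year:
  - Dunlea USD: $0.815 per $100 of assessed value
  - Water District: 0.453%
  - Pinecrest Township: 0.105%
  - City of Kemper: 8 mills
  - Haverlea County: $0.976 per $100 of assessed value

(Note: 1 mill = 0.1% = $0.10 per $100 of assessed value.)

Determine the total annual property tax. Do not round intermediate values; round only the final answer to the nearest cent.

Assessed value = $47,200 × 0.39 = $18,408
Taxable value = $18,408 − $7,300 = $11,108
Dunlea USD: $11,108 × 0.00815 = $90.5302
Water District: $11,108 × 0.00453 = $50.31924
Pinecrest Township: $11,108 × 0.00105 = $11.6634
City of Kemper: $11,108 × 0.008 = $88.864
Haverlea County: $11,108 × 0.00976 = $108.41408
Total = $349.79092

$349.79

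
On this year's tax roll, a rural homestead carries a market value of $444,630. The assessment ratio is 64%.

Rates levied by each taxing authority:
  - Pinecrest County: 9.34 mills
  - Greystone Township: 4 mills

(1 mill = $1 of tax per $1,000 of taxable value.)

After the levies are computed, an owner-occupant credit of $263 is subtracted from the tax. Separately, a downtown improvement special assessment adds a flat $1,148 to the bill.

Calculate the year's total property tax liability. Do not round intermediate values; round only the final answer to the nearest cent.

Assessed value = $444,630 × 0.64 = $284,563.2
Pinecrest County: $284,563.2 × 0.00934 = $2,657.820288
Greystone Township: $284,563.2 × 0.004 = $1,138.2528
Levies subtotal = $3,796.073088
After credit = $3,796.073088 − $263 = $3,533.073088
Total = $3,533.073088 + $1,148 = $4,681.073088

$4,681.07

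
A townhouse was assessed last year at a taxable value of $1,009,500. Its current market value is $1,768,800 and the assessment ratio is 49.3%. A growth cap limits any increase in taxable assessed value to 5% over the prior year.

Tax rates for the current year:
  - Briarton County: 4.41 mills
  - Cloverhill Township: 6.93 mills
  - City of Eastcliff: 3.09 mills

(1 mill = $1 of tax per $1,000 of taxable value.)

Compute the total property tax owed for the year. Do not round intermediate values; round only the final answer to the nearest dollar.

$12,583

Uncapped assessed value = $1,768,800 × 0.493 = $872,018.4
Cap limit = $1,009,500 × 1.05 = $1,059,975
Taxable assessed value = min($872,018.4, $1,059,975) = $872,018.4 (cap does not bind)
Briarton County: $872,018.4 × 0.00441 = $3,845.601144
Cloverhill Township: $872,018.4 × 0.00693 = $6,043.087512
City of Eastcliff: $872,018.4 × 0.00309 = $2,694.536856
Total = $12,583.225512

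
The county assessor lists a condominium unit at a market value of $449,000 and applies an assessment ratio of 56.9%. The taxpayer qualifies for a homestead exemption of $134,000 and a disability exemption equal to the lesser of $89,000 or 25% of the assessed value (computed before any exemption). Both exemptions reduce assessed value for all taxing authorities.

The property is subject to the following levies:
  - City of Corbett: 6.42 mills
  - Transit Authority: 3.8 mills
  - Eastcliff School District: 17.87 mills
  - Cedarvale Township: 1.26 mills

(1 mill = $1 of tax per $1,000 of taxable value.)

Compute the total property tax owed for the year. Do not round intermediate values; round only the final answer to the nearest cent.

Assessed value = $449,000 × 0.569 = $255,481
Disability exemption = min($89,000, 25% × $255,481) = min($89,000, $63,870.25) = $63,870.25 (percentage binds)
Taxable value = $255,481 − $134,000 − $63,870.25 = $57,610.75
City of Corbett: $57,610.75 × 0.00642 = $369.861015
Transit Authority: $57,610.75 × 0.0038 = $218.92085
Eastcliff School District: $57,610.75 × 0.01787 = $1,029.5041025
Cedarvale Township: $57,610.75 × 0.00126 = $72.589545
Total = $1,690.8755125

$1,690.88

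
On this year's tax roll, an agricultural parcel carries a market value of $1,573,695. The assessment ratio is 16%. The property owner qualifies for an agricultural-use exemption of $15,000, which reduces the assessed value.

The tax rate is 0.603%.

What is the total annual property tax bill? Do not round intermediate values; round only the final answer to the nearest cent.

$1,427.85

Assessed value = $1,573,695 × 0.16 = $251,791.2
Taxable value = $251,791.2 − $15,000 = $236,791.2
Tax = $236,791.2 × 0.00603 = $1,427.850936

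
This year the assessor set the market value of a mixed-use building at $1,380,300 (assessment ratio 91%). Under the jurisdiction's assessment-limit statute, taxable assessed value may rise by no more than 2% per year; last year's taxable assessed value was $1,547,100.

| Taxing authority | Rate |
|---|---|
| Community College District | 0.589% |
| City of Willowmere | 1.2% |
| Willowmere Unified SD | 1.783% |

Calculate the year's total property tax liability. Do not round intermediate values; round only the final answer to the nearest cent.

$44,866.93

Uncapped assessed value = $1,380,300 × 0.91 = $1,256,073
Cap limit = $1,547,100 × 1.02 = $1,578,042
Taxable assessed value = min($1,256,073, $1,578,042) = $1,256,073 (cap does not bind)
Community College District: $1,256,073 × 0.00589 = $7,398.26997
City of Willowmere: $1,256,073 × 0.012 = $15,072.876
Willowmere Unified SD: $1,256,073 × 0.01783 = $22,395.78159
Total = $44,866.92756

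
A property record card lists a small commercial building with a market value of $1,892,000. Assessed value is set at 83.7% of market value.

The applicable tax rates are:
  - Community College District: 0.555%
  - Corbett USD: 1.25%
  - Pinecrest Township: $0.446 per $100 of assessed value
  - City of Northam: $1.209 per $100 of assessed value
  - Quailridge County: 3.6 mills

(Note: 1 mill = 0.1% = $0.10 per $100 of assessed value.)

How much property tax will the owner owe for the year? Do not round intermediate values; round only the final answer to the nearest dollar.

Assessed value = $1,892,000 × 0.837 = $1,583,604
Community College District: $1,583,604 × 0.00555 = $8,789.0022
Corbett USD: $1,583,604 × 0.0125 = $19,795.05
Pinecrest Township: $1,583,604 × 0.00446 = $7,062.87384
City of Northam: $1,583,604 × 0.01209 = $19,145.77236
Quailridge County: $1,583,604 × 0.0036 = $5,700.9744
Total = $60,493.6728

$60,494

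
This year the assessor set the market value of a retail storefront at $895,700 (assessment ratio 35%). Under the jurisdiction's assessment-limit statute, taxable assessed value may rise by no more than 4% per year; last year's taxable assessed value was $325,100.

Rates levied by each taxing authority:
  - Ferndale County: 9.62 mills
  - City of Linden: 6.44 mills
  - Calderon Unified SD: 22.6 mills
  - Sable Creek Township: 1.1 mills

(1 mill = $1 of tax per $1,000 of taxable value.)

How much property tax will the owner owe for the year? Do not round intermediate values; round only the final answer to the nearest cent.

Uncapped assessed value = $895,700 × 0.35 = $313,495
Cap limit = $325,100 × 1.04 = $338,104
Taxable assessed value = min($313,495, $338,104) = $313,495 (cap does not bind)
Ferndale County: $313,495 × 0.00962 = $3,015.8219
City of Linden: $313,495 × 0.00644 = $2,018.9078
Calderon Unified SD: $313,495 × 0.0226 = $7,084.987
Sable Creek Township: $313,495 × 0.0011 = $344.8445
Total = $12,464.5612

$12,464.56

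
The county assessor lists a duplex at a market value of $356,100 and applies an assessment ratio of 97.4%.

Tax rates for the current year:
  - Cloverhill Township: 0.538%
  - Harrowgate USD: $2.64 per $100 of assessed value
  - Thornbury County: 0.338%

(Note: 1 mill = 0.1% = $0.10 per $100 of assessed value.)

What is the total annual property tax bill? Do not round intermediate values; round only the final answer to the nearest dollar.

Assessed value = $356,100 × 0.974 = $346,841.4
Cloverhill Township: $346,841.4 × 0.00538 = $1,866.006732
Harrowgate USD: $346,841.4 × 0.0264 = $9,156.61296
Thornbury County: $346,841.4 × 0.00338 = $1,172.323932
Total = $12,194.943624

$12,195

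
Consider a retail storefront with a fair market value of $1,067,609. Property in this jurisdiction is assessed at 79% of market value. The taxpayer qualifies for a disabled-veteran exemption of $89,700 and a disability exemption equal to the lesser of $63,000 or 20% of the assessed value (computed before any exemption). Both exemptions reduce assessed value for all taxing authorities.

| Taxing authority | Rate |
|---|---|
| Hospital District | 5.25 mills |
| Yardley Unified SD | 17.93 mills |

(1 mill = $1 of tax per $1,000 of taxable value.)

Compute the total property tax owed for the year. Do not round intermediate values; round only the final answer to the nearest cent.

Assessed value = $1,067,609 × 0.79 = $843,411.11
Disability exemption = min($63,000, 20% × $843,411.11) = min($63,000, $168,682.222) = $63,000 (dollar cap binds)
Taxable value = $843,411.11 − $89,700 − $63,000 = $690,711.11
Hospital District: $690,711.11 × 0.00525 = $3,626.2333275
Yardley Unified SD: $690,711.11 × 0.01793 = $12,384.4502023
Total = $16,010.6835298

$16,010.68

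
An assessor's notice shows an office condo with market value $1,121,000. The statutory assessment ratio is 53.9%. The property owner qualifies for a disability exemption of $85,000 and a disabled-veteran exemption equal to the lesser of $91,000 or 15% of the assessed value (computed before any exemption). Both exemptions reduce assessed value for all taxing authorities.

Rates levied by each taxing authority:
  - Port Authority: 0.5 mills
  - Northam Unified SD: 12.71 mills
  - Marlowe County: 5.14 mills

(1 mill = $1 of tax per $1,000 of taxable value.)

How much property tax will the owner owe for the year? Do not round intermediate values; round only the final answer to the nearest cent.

Assessed value = $1,121,000 × 0.539 = $604,219
Disabled-veteran exemption = min($91,000, 15% × $604,219) = min($91,000, $90,632.85) = $90,632.85 (percentage binds)
Taxable value = $604,219 − $85,000 − $90,632.85 = $428,586.15
Port Authority: $428,586.15 × 0.0005 = $214.293075
Northam Unified SD: $428,586.15 × 0.01271 = $5,447.3299665
Marlowe County: $428,586.15 × 0.00514 = $2,202.932811
Total = $7,864.5558525

$7,864.56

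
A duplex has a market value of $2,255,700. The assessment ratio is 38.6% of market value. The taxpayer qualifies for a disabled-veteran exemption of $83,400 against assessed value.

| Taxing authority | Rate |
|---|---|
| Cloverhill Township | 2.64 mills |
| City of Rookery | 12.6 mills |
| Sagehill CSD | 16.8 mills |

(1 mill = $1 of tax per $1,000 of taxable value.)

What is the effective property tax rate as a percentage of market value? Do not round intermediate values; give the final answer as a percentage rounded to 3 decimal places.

Assessed value = $2,255,700 × 0.386 = $870,700.2
Taxable value = $870,700.2 − $83,400 = $787,300.2
Cloverhill Township: $787,300.2 × 0.00264 = $2,078.472528
City of Rookery: $787,300.2 × 0.0126 = $9,919.98252
Sagehill CSD: $787,300.2 × 0.0168 = $13,226.64336
Total tax = $25,225.098408
Effective rate = $25,225.098408 ÷ $2,255,700 = 1.118% of market value

1.118%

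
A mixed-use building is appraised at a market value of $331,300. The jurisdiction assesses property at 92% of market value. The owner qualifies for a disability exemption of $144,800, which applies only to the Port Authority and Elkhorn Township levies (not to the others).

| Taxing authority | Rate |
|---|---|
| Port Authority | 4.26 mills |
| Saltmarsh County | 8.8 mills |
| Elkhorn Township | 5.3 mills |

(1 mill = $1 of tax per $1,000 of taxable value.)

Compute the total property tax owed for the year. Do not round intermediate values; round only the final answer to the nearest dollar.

$4,212

Assessed value = $331,300 × 0.92 = $304,796
Port Authority: ($304,796 − $144,800) × 0.00426 = $159,996 × 0.00426 = $681.58296
Saltmarsh County: $304,796 × 0.0088 = $2,682.2048
Elkhorn Township: ($304,796 − $144,800) × 0.0053 = $159,996 × 0.0053 = $847.9788
Total = $4,211.76656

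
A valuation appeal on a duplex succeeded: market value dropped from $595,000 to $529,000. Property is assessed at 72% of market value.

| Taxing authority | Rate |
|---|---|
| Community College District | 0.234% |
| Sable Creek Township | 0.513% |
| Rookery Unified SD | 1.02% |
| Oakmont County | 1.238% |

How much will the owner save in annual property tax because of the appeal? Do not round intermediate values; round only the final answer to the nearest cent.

Old assessed value = $595,000 × 0.72 = $428,400
New assessed value = $529,000 × 0.72 = $380,880
Combined rate = 0.00234 + 0.00513 + 0.0102 + 0.01238 = 0.03005
Old tax = $428,400 × 0.03005 = $12,873.42
New tax = $380,880 × 0.03005 = $11,445.444
Reduction = $12,873.42 − $11,445.444 = $1,427.976

$1,427.98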